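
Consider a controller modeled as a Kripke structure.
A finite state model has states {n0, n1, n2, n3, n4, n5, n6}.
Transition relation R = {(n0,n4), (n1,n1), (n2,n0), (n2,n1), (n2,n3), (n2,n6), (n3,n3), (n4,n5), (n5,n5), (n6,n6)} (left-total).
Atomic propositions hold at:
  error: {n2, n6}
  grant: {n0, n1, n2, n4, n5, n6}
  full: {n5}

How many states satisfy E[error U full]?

E[error U full]: least fixpoint, start Z0 = Sat(full) = {n5}, add states in Sat(error) with some successor in Z. Already a fixed point.
Sat(E[error U full]) = {n5}
|Sat(E[error U full])| = |{n5}| = 1.

1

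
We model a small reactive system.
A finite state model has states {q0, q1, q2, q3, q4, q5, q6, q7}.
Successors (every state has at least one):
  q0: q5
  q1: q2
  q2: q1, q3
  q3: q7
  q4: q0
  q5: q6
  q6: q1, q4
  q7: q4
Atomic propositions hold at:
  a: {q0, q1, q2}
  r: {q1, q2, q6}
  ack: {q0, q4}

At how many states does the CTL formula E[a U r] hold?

3

E[a U r]: least fixpoint, start Z0 = Sat(r) = {q1, q2, q6}, add states in Sat(a) with some successor in Z. Already a fixed point.
Sat(E[a U r]) = {q1, q2, q6}
|Sat(E[a U r])| = |{q1, q2, q6}| = 3.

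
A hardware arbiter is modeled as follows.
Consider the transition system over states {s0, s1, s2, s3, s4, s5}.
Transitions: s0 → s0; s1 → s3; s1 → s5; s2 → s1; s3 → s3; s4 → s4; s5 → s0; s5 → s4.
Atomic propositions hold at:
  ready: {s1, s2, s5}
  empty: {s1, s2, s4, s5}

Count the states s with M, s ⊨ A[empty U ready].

3

A[empty U ready]: least fixpoint, start Z0 = Sat(ready) = {s1, s2, s5}, add states in Sat(empty) with every successor in Z. Already a fixed point.
Sat(A[empty U ready]) = {s1, s2, s5}
|Sat(A[empty U ready])| = |{s1, s2, s5}| = 3.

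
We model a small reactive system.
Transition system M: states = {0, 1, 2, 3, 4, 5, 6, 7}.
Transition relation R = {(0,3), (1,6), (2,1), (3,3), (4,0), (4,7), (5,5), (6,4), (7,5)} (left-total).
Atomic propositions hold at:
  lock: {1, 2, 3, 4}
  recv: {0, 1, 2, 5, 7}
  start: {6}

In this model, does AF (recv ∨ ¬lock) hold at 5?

Sat(¬lock) = {0, 5, 6, 7}
Sat(recv ∨ ¬lock) = {0, 1, 2, 5, 6, 7}
AF (recv ∨ ¬lock): least fixpoint, start Z0 = {0, 1, 2, 5, 6, 7}, add states with every successor in Z. Z1 = {0, 1, 2, 4, 5, 6, 7}; fixed.
Sat(AF (recv ∨ ¬lock)) = {0, 1, 2, 4, 5, 6, 7}
5 ∈ Sat(AF (recv ∨ ¬lock)) = {0, 1, 2, 4, 5, 6, 7}, so the formula holds at 5.

Yes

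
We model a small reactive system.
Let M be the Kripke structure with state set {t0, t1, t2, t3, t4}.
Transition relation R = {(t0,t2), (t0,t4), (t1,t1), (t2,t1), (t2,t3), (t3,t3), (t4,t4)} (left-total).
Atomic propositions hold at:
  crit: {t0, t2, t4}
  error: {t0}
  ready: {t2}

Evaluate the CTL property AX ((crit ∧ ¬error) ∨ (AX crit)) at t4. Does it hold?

Yes

Sat(¬error) = {t1, t2, t3, t4}
Sat(crit ∧ ¬error) = {t2, t4}
Sat(AX crit) = {s : every successor in {t0, t2, t4}} = {t0, t4}
Sat((crit ∧ ¬error) ∨ (AX crit)) = {t0, t2, t4}
Sat(AX ((crit ∧ ¬error) ∨ (AX crit))) = {s : every successor in {t0, t2, t4}} = {t0, t4}
t4 ∈ Sat(AX ((crit ∧ ¬error) ∨ (AX crit))) = {t0, t4}, so the formula holds at t4.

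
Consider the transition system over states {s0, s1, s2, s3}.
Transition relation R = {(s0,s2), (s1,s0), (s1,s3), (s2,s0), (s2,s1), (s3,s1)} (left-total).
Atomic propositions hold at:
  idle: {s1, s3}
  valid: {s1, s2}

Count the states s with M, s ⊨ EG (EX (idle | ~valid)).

3

Sat(~valid) = {s0, s3}
Sat(idle | ~valid) = {s0, s1, s3}
Sat(EX (idle | ~valid)) = {s : some successor in {s0, s1, s3}} = {s1, s2, s3}
EG (EX (idle | ~valid)): greatest fixpoint, start Z0 = {s1, s2, s3}, keep only states in Sat with some successor in Z. Already a fixed point.
Sat(EG (EX (idle | ~valid))) = {s1, s2, s3}
|Sat(EG (EX (idle | ~valid)))| = |{s1, s2, s3}| = 3.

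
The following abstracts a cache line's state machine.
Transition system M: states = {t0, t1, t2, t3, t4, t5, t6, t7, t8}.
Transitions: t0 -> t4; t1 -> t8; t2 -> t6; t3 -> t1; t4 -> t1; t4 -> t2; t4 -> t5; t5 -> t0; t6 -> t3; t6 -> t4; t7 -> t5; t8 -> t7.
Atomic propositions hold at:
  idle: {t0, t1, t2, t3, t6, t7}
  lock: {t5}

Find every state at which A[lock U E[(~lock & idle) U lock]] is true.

Sat(~lock) = {t0, t1, t2, t3, t4, t6, t7, t8}
Sat(~lock & idle) = {t0, t1, t2, t3, t6, t7}
E[(~lock & idle) U lock]: least fixpoint, start Z0 = Sat(lock) = {t5}, add states in Sat(~lock & idle) with some successor in Z. Z1 = {t5, t7}; fixed.
Sat(E[(~lock & idle) U lock]) = {t5, t7}
A[lock U E[(~lock & idle) U lock]]: least fixpoint, start Z0 = Sat(E[(~lock & idle) U lock]) = {t5, t7}, add states in Sat(lock) with every successor in Z. Already a fixed point.
Sat(A[lock U E[(~lock & idle) U lock]]) = {t5, t7}

{t5, t7}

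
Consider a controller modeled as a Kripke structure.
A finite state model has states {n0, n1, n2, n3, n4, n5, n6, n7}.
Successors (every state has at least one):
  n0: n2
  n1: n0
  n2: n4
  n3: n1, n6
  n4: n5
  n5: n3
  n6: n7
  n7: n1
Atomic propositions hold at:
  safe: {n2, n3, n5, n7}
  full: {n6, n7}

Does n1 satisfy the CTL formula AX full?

No

Sat(AX full) = {s : every successor in {n6, n7}} = {n6}
n1 ∉ Sat(AX full) = {n6}, so the formula does not hold at n1.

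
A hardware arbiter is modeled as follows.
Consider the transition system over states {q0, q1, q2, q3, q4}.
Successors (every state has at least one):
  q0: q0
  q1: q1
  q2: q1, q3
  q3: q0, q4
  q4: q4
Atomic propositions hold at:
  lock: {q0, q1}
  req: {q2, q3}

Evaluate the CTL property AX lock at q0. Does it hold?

Yes

Sat(AX lock) = {s : every successor in {q0, q1}} = {q0, q1}
q0 ∈ Sat(AX lock) = {q0, q1}, so the formula holds at q0.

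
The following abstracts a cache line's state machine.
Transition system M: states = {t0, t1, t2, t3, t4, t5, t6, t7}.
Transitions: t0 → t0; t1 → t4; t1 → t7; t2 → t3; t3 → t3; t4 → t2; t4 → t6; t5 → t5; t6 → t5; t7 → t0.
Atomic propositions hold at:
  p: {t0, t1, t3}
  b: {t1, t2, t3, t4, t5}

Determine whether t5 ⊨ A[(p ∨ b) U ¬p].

Sat(p ∨ b) = {t0, t1, t2, t3, t4, t5}
Sat(¬p) = {t2, t4, t5, t6, t7}
A[(p ∨ b) U ¬p]: least fixpoint, start Z0 = Sat(¬p) = {t2, t4, t5, t6, t7}, add states in Sat(p ∨ b) with every successor in Z. Z1 = {t1, t2, t4, t5, t6, t7}; fixed.
Sat(A[(p ∨ b) U ¬p]) = {t1, t2, t4, t5, t6, t7}
t5 ∈ Sat(A[(p ∨ b) U ¬p]) = {t1, t2, t4, t5, t6, t7}, so the formula holds at t5.

Yes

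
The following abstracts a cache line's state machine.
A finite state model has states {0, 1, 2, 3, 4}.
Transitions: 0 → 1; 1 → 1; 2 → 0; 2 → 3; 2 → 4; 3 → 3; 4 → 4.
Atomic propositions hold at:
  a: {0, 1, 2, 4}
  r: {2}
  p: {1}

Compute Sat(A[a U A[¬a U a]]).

{0, 1, 2, 4}

Sat(¬a) = {3}
A[¬a U a]: least fixpoint, start Z0 = Sat(a) = {0, 1, 2, 4}, add states in Sat(¬a) with every successor in Z. Already a fixed point.
Sat(A[¬a U a]) = {0, 1, 2, 4}
A[a U A[¬a U a]]: least fixpoint, start Z0 = Sat(A[¬a U a]) = {0, 1, 2, 4}, add states in Sat(a) with every successor in Z. Already a fixed point.
Sat(A[a U A[¬a U a]]) = {0, 1, 2, 4}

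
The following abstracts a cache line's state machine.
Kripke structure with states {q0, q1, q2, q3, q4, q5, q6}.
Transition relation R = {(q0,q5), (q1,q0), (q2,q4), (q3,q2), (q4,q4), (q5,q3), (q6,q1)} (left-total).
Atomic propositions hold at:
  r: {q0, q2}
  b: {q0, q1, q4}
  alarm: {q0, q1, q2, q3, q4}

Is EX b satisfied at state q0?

No

Sat(EX b) = {s : some successor in {q0, q1, q4}} = {q1, q2, q4, q6}
q0 ∉ Sat(EX b) = {q1, q2, q4, q6}, so the formula does not hold at q0.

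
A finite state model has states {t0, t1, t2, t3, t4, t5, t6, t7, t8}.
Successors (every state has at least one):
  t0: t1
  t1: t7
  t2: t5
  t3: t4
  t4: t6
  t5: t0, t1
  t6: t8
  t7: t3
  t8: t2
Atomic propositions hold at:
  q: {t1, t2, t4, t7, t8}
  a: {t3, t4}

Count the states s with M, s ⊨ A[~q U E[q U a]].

6

Sat(~q) = {t0, t3, t5, t6}
E[q U a]: least fixpoint, start Z0 = Sat(a) = {t3, t4}, add states in Sat(q) with some successor in Z. Z1 = {t3, t4, t7}; Z2 = {t1, t3, t4, t7}; fixed.
Sat(E[q U a]) = {t1, t3, t4, t7}
A[~q U E[q U a]]: least fixpoint, start Z0 = Sat(E[q U a]) = {t1, t3, t4, t7}, add states in Sat(~q) with every successor in Z. Z1 = {t0, t1, t3, t4, t7}; Z2 = {t0, t1, t3, t4, t5, t7}; fixed.
Sat(A[~q U E[q U a]]) = {t0, t1, t3, t4, t5, t7}
|Sat(A[~q U E[q U a]])| = |{t0, t1, t3, t4, t5, t7}| = 6.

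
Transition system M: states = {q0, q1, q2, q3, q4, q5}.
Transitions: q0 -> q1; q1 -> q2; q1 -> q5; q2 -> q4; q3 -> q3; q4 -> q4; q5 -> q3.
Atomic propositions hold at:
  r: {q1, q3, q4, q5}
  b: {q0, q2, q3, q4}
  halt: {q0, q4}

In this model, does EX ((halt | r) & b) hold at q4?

Yes

Sat(halt | r) = {q0, q1, q3, q4, q5}
Sat((halt | r) & b) = {q0, q3, q4}
Sat(EX ((halt | r) & b)) = {s : some successor in {q0, q3, q4}} = {q2, q3, q4, q5}
q4 ∈ Sat(EX ((halt | r) & b)) = {q2, q3, q4, q5}, so the formula holds at q4.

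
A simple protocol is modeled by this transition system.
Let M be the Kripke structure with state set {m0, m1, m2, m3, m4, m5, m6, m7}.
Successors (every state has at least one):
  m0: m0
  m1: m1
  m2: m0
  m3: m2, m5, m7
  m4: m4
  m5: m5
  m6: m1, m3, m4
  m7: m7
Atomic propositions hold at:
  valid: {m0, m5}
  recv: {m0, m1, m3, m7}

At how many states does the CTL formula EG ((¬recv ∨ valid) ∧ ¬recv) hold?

Sat(¬recv) = {m2, m4, m5, m6}
Sat(¬recv ∨ valid) = {m0, m2, m4, m5, m6}
Sat((¬recv ∨ valid) ∧ ¬recv) = {m2, m4, m5, m6}
EG ((¬recv ∨ valid) ∧ ¬recv): greatest fixpoint, start Z0 = {m2, m4, m5, m6}, keep only states in Sat with some successor in Z. Z1 = {m4, m5, m6}; fixed.
Sat(EG ((¬recv ∨ valid) ∧ ¬recv)) = {m4, m5, m6}
|Sat(EG ((¬recv ∨ valid) ∧ ¬recv))| = |{m4, m5, m6}| = 3.

3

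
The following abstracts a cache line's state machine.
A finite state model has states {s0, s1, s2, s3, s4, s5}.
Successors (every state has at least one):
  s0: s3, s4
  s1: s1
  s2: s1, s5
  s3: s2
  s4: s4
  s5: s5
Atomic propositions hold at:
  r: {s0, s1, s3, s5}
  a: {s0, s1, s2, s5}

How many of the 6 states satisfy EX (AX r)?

Sat(AX r) = {s : every successor in {s0, s1, s3, s5}} = {s1, s2, s5}
Sat(EX (AX r)) = {s : some successor in {s1, s2, s5}} = {s1, s2, s3, s5}
|Sat(EX (AX r))| = |{s1, s2, s3, s5}| = 4.

4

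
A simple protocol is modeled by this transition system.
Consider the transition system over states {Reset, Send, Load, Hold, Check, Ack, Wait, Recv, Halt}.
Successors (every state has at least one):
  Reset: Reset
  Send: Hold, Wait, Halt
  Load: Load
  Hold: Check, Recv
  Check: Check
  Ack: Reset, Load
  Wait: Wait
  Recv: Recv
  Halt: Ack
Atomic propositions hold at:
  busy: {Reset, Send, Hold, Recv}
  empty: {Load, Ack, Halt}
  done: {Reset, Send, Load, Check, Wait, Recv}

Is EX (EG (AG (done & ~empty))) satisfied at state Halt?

No

Sat(~empty) = {Reset, Send, Hold, Check, Wait, Recv}
Sat(done & ~empty) = {Reset, Send, Check, Wait, Recv}
AG (done & ~empty): greatest fixpoint, start Z0 = {Reset, Send, Check, Wait, Recv}, keep only states in Sat with every successor in Z. Z1 = {Reset, Check, Wait, Recv}; fixed.
Sat(AG (done & ~empty)) = {Reset, Check, Wait, Recv}
EG (AG (done & ~empty)): greatest fixpoint, start Z0 = {Reset, Check, Wait, Recv}, keep only states in Sat with some successor in Z. Already a fixed point.
Sat(EG (AG (done & ~empty))) = {Reset, Check, Wait, Recv}
Sat(EX (EG (AG (done & ~empty)))) = {s : some successor in {Reset, Check, Wait, Recv}} = {Reset, Send, Hold, Check, Ack, Wait, Recv}
Halt ∉ Sat(EX (EG (AG (done & ~empty)))) = {Reset, Send, Hold, Check, Ack, Wait, Recv}, so the formula does not hold at Halt.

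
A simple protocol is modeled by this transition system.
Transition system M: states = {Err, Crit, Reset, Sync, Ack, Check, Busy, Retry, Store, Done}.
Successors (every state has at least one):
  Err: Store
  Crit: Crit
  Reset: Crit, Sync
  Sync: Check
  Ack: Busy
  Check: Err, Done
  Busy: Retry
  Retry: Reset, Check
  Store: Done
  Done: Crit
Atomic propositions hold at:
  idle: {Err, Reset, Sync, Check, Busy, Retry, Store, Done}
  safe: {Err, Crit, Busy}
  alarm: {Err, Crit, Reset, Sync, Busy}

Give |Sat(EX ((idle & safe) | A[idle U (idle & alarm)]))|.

4

Sat(idle & safe) = {Err, Busy}
Sat(idle & alarm) = {Err, Reset, Sync, Busy}
A[idle U (idle & alarm)]: least fixpoint, start Z0 = Sat((idle & alarm)) = {Err, Reset, Sync, Busy}, add states in Sat(idle) with every successor in Z. Already a fixed point.
Sat(A[idle U (idle & alarm)]) = {Err, Reset, Sync, Busy}
Sat((idle & safe) | A[idle U (idle & alarm)]) = {Err, Reset, Sync, Busy}
Sat(EX ((idle & safe) | A[idle U (idle & alarm)])) = {s : some successor in {Err, Reset, Sync, Busy}} = {Reset, Ack, Check, Retry}
|Sat(EX ((idle & safe) | A[idle U (idle & alarm)]))| = |{Reset, Ack, Check, Retry}| = 4.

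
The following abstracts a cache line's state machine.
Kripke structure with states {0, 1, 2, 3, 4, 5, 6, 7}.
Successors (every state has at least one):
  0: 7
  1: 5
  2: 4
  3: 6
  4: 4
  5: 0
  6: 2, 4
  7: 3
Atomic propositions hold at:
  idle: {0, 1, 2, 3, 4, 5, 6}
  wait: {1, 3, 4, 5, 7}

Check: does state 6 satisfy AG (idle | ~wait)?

Yes

Sat(~wait) = {0, 2, 6}
Sat(idle | ~wait) = {0, 1, 2, 3, 4, 5, 6}
AG (idle | ~wait): greatest fixpoint, start Z0 = {0, 1, 2, 3, 4, 5, 6}, keep only states in Sat with every successor in Z. Z1 = {1, 2, 3, 4, 5, 6}; Z2 = {1, 2, 3, 4, 6}; Z3 = {2, 3, 4, 6}; fixed.
Sat(AG (idle | ~wait)) = {2, 3, 4, 6}
6 ∈ Sat(AG (idle | ~wait)) = {2, 3, 4, 6}, so the formula holds at 6.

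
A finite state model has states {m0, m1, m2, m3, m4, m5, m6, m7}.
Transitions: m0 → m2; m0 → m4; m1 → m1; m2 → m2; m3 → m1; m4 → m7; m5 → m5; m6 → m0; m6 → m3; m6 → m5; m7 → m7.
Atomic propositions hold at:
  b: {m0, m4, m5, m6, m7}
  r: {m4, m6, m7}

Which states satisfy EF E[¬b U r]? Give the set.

{m0, m4, m6, m7}

Sat(¬b) = {m1, m2, m3}
E[¬b U r]: least fixpoint, start Z0 = Sat(r) = {m4, m6, m7}, add states in Sat(¬b) with some successor in Z. Already a fixed point.
Sat(E[¬b U r]) = {m4, m6, m7}
EF E[¬b U r]: least fixpoint, start Z0 = {m4, m6, m7}, add states with some successor in Z. Z1 = {m0, m4, m6, m7}; fixed.
Sat(EF E[¬b U r]) = {m0, m4, m6, m7}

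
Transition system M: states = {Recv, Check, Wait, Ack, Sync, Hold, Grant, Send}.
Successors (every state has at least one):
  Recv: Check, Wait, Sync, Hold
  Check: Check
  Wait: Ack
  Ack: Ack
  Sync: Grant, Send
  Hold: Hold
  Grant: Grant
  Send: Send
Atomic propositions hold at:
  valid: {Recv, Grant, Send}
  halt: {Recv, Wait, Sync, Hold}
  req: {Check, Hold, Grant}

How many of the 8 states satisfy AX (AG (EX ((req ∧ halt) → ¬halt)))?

6

Sat(req ∧ halt) = {Hold}
Sat(¬halt) = {Check, Ack, Grant, Send}
Sat((req ∧ halt) → ¬halt) = {Recv, Check, Wait, Ack, Sync, Grant, Send}
Sat(EX ((req ∧ halt) → ¬halt)) = {s : some successor in {Recv, Check, Wait, Ack, Sync, Grant, Send}} = {Recv, Check, Wait, Ack, Sync, Grant, Send}
AG (EX ((req ∧ halt) → ¬halt)): greatest fixpoint, start Z0 = {Recv, Check, Wait, Ack, Sync, Grant, Send}, keep only states in Sat with every successor in Z. Z1 = {Check, Wait, Ack, Sync, Grant, Send}; fixed.
Sat(AG (EX ((req ∧ halt) → ¬halt))) = {Check, Wait, Ack, Sync, Grant, Send}
Sat(AX (AG (EX ((req ∧ halt) → ¬halt)))) = {s : every successor in {Check, Wait, Ack, Sync, Grant, Send}} = {Check, Wait, Ack, Sync, Grant, Send}
|Sat(AX (AG (EX ((req ∧ halt) → ¬halt))))| = |{Check, Wait, Ack, Sync, Grant, Send}| = 6.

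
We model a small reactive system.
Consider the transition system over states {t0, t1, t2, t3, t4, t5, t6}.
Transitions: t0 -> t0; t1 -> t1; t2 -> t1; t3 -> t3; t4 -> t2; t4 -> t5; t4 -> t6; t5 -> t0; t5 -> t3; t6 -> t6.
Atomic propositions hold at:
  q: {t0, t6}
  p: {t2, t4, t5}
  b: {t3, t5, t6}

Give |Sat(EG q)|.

2

EG q: greatest fixpoint, start Z0 = {t0, t6}, keep only states in Sat with some successor in Z. Already a fixed point.
Sat(EG q) = {t0, t6}
|Sat(EG q)| = |{t0, t6}| = 2.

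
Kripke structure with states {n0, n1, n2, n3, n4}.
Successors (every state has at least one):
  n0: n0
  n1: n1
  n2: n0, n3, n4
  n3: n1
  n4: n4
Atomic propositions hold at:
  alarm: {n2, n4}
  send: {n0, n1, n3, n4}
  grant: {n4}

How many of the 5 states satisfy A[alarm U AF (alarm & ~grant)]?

Sat(~grant) = {n0, n1, n2, n3}
Sat(alarm & ~grant) = {n2}
AF (alarm & ~grant): least fixpoint, start Z0 = {n2}, add states with every successor in Z. Already a fixed point.
Sat(AF (alarm & ~grant)) = {n2}
A[alarm U AF (alarm & ~grant)]: least fixpoint, start Z0 = Sat(AF (alarm & ~grant)) = {n2}, add states in Sat(alarm) with every successor in Z. Already a fixed point.
Sat(A[alarm U AF (alarm & ~grant)]) = {n2}
|Sat(A[alarm U AF (alarm & ~grant)])| = |{n2}| = 1.

1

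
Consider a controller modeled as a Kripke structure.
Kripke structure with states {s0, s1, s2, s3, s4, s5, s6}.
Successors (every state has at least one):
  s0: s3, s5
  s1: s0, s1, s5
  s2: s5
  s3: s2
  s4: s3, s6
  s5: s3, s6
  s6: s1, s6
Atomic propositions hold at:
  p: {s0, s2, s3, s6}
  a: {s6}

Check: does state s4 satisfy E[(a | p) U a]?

No

Sat(a | p) = {s0, s2, s3, s6}
E[(a | p) U a]: least fixpoint, start Z0 = Sat(a) = {s6}, add states in Sat(a | p) with some successor in Z. Already a fixed point.
Sat(E[(a | p) U a]) = {s6}
s4 ∉ Sat(E[(a | p) U a]) = {s6}, so the formula does not hold at s4.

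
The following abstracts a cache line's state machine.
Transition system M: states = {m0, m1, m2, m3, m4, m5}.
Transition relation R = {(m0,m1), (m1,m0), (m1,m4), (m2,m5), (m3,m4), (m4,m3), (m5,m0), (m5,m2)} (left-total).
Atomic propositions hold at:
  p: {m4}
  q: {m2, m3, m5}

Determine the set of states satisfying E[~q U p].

Sat(~q) = {m0, m1, m4}
E[~q U p]: least fixpoint, start Z0 = Sat(p) = {m4}, add states in Sat(~q) with some successor in Z. Z1 = {m1, m4}; Z2 = {m0, m1, m4}; fixed.
Sat(E[~q U p]) = {m0, m1, m4}

{m0, m1, m4}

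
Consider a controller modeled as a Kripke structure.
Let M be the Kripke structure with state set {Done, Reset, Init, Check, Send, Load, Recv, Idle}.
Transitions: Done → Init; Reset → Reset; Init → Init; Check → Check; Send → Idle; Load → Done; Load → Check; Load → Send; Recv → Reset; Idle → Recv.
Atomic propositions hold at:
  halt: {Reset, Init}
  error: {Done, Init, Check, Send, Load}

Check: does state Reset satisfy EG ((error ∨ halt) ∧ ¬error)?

Sat(error ∨ halt) = {Done, Reset, Init, Check, Send, Load}
Sat(¬error) = {Reset, Recv, Idle}
Sat((error ∨ halt) ∧ ¬error) = {Reset}
EG ((error ∨ halt) ∧ ¬error): greatest fixpoint, start Z0 = {Reset}, keep only states in Sat with some successor in Z. Already a fixed point.
Sat(EG ((error ∨ halt) ∧ ¬error)) = {Reset}
Reset ∈ Sat(EG ((error ∨ halt) ∧ ¬error)) = {Reset}, so the formula holds at Reset.

Yes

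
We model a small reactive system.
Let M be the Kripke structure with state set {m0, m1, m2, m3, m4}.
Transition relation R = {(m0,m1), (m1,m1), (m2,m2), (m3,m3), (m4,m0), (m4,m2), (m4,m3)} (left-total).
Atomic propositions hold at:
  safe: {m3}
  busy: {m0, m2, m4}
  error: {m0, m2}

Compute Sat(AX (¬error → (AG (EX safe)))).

Sat(¬error) = {m1, m3, m4}
Sat(EX safe) = {s : some successor in {m3}} = {m3, m4}
AG (EX safe): greatest fixpoint, start Z0 = {m3, m4}, keep only states in Sat with every successor in Z. Z1 = {m3}; fixed.
Sat(AG (EX safe)) = {m3}
Sat(¬error → (AG (EX safe))) = {m0, m2, m3}
Sat(AX (¬error → (AG (EX safe)))) = {s : every successor in {m0, m2, m3}} = {m2, m3, m4}

{m2, m3, m4}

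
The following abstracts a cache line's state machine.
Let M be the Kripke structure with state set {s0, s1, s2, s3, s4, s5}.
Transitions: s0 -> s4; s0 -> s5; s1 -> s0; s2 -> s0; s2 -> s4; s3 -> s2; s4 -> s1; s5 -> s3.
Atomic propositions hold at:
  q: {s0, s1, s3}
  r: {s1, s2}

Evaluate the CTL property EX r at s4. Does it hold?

Yes

Sat(EX r) = {s : some successor in {s1, s2}} = {s3, s4}
s4 ∈ Sat(EX r) = {s3, s4}, so the formula holds at s4.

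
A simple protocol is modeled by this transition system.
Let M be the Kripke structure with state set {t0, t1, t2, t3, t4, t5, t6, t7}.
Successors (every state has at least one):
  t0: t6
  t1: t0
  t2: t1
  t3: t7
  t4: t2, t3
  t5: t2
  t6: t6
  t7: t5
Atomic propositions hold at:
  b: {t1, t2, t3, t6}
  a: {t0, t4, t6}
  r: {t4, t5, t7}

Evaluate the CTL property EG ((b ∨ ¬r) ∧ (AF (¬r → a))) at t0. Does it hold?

Sat(¬r) = {t0, t1, t2, t3, t6}
Sat(b ∨ ¬r) = {t0, t1, t2, t3, t6}
Sat(¬r → a) = {t0, t4, t5, t6, t7}
AF (¬r → a): least fixpoint, start Z0 = {t0, t4, t5, t6, t7}, add states with every successor in Z. Z1 = {t0, t1, t3, t4, t5, t6, t7}; Z2 = {t0, t1, t2, t3, t4, t5, t6, t7}; fixed.
Sat(AF (¬r → a)) = {t0, t1, t2, t3, t4, t5, t6, t7}
Sat((b ∨ ¬r) ∧ (AF (¬r → a))) = {t0, t1, t2, t3, t6}
EG ((b ∨ ¬r) ∧ (AF (¬r → a))): greatest fixpoint, start Z0 = {t0, t1, t2, t3, t6}, keep only states in Sat with some successor in Z. Z1 = {t0, t1, t2, t6}; fixed.
Sat(EG ((b ∨ ¬r) ∧ (AF (¬r → a)))) = {t0, t1, t2, t6}
t0 ∈ Sat(EG ((b ∨ ¬r) ∧ (AF (¬r → a)))) = {t0, t1, t2, t6}, so the formula holds at t0.

Yes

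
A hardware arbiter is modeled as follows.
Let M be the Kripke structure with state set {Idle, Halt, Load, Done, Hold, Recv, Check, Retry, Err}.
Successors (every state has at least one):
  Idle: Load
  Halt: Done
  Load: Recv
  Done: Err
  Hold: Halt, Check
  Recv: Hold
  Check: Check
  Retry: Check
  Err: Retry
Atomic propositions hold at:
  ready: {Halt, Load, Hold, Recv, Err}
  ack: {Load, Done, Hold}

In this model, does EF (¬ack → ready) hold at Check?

No

Sat(¬ack) = {Idle, Halt, Recv, Check, Retry, Err}
Sat(¬ack → ready) = {Halt, Load, Done, Hold, Recv, Err}
EF (¬ack → ready): least fixpoint, start Z0 = {Halt, Load, Done, Hold, Recv, Err}, add states with some successor in Z. Z1 = {Idle, Halt, Load, Done, Hold, Recv, Err}; fixed.
Sat(EF (¬ack → ready)) = {Idle, Halt, Load, Done, Hold, Recv, Err}
Check ∉ Sat(EF (¬ack → ready)) = {Idle, Halt, Load, Done, Hold, Recv, Err}, so the formula does not hold at Check.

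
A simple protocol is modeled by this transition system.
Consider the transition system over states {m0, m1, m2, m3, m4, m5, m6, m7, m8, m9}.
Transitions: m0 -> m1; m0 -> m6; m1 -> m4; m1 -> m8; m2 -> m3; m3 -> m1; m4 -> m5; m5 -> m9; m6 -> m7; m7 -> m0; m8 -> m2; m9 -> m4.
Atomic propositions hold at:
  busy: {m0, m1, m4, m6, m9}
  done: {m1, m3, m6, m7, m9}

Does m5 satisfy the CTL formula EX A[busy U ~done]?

Yes

Sat(~done) = {m0, m2, m4, m5, m8}
A[busy U ~done]: least fixpoint, start Z0 = Sat(~done) = {m0, m2, m4, m5, m8}, add states in Sat(busy) with every successor in Z. Z1 = {m0, m1, m2, m4, m5, m8, m9}; fixed.
Sat(A[busy U ~done]) = {m0, m1, m2, m4, m5, m8, m9}
Sat(EX A[busy U ~done]) = {s : some successor in {m0, m1, m2, m4, m5, m8, m9}} = {m0, m1, m3, m4, m5, m7, m8, m9}
m5 ∈ Sat(EX A[busy U ~done]) = {m0, m1, m3, m4, m5, m7, m8, m9}, so the formula holds at m5.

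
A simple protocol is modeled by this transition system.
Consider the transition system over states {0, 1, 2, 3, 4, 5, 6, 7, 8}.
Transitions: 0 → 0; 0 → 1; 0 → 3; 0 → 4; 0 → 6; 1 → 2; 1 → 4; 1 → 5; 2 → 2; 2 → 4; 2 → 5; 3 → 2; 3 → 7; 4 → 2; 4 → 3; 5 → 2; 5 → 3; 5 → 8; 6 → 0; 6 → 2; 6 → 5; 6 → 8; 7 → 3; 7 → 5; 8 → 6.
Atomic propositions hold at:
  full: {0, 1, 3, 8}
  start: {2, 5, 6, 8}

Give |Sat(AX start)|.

1

Sat(AX start) = {s : every successor in {2, 5, 6, 8}} = {8}
|Sat(AX start)| = |{8}| = 1.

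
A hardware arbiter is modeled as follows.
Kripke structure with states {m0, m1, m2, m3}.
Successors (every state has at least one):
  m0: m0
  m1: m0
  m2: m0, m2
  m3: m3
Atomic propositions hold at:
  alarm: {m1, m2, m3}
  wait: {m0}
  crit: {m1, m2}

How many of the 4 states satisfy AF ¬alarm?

Sat(¬alarm) = {m0}
AF ¬alarm: least fixpoint, start Z0 = {m0}, add states with every successor in Z. Z1 = {m0, m1}; fixed.
Sat(AF ¬alarm) = {m0, m1}
|Sat(AF ¬alarm)| = |{m0, m1}| = 2.

2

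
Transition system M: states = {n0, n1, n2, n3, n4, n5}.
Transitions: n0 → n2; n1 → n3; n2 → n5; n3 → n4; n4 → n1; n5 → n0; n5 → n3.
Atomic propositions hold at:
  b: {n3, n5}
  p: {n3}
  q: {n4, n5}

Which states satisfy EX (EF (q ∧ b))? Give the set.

Sat(q ∧ b) = {n5}
EF (q ∧ b): least fixpoint, start Z0 = {n5}, add states with some successor in Z. Z1 = {n2, n5}; Z2 = {n0, n2, n5}; fixed.
Sat(EF (q ∧ b)) = {n0, n2, n5}
Sat(EX (EF (q ∧ b))) = {s : some successor in {n0, n2, n5}} = {n0, n2, n5}

{n0, n2, n5}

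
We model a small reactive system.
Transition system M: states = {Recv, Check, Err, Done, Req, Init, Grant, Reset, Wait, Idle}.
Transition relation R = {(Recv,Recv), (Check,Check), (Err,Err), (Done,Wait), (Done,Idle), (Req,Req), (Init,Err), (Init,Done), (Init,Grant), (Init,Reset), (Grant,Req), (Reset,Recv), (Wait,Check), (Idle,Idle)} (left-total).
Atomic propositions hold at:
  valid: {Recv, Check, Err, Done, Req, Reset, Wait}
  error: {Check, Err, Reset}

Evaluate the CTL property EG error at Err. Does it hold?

EG error: greatest fixpoint, start Z0 = {Check, Err, Reset}, keep only states in Sat with some successor in Z. Z1 = {Check, Err}; fixed.
Sat(EG error) = {Check, Err}
Err ∈ Sat(EG error) = {Check, Err}, so the formula holds at Err.

Yes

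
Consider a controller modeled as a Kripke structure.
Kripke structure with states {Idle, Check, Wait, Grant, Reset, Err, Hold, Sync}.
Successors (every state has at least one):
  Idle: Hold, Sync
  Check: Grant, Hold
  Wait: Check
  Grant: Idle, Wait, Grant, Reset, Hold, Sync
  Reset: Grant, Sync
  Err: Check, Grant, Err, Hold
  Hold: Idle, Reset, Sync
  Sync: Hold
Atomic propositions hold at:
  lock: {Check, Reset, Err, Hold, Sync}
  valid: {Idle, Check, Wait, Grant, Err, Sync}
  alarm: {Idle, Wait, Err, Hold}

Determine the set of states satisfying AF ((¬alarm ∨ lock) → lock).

{Idle, Check, Wait, Reset, Err, Hold, Sync}

Sat(¬alarm) = {Check, Grant, Reset, Sync}
Sat(¬alarm ∨ lock) = {Check, Grant, Reset, Err, Hold, Sync}
Sat((¬alarm ∨ lock) → lock) = {Idle, Check, Wait, Reset, Err, Hold, Sync}
AF ((¬alarm ∨ lock) → lock): least fixpoint, start Z0 = {Idle, Check, Wait, Reset, Err, Hold, Sync}, add states with every successor in Z. Already a fixed point.
Sat(AF ((¬alarm ∨ lock) → lock)) = {Idle, Check, Wait, Reset, Err, Hold, Sync}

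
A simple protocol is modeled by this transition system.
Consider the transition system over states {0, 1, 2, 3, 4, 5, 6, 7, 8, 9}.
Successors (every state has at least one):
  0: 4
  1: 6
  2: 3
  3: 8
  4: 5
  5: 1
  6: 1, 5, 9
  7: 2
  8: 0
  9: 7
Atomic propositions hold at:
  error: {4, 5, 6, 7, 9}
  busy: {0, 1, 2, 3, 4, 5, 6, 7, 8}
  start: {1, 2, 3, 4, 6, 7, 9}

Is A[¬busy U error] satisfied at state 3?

Sat(¬busy) = {9}
A[¬busy U error]: least fixpoint, start Z0 = Sat(error) = {4, 5, 6, 7, 9}, add states in Sat(¬busy) with every successor in Z. Already a fixed point.
Sat(A[¬busy U error]) = {4, 5, 6, 7, 9}
3 ∉ Sat(A[¬busy U error]) = {4, 5, 6, 7, 9}, so the formula does not hold at 3.

No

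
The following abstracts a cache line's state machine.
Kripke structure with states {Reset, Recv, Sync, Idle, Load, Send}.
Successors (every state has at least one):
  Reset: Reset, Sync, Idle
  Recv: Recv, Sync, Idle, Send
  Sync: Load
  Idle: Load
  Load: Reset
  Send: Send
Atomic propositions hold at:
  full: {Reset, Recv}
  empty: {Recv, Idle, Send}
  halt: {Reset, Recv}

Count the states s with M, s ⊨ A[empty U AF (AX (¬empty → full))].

Sat(¬empty) = {Reset, Sync, Load}
Sat(¬empty → full) = {Reset, Recv, Idle, Send}
Sat(AX (¬empty → full)) = {s : every successor in {Reset, Recv, Idle, Send}} = {Load, Send}
AF (AX (¬empty → full)): least fixpoint, start Z0 = {Load, Send}, add states with every successor in Z. Z1 = {Sync, Idle, Load, Send}; fixed.
Sat(AF (AX (¬empty → full))) = {Sync, Idle, Load, Send}
A[empty U AF (AX (¬empty → full))]: least fixpoint, start Z0 = Sat(AF (AX (¬empty → full))) = {Sync, Idle, Load, Send}, add states in Sat(empty) with every successor in Z. Already a fixed point.
Sat(A[empty U AF (AX (¬empty → full))]) = {Sync, Idle, Load, Send}
|Sat(A[empty U AF (AX (¬empty → full))])| = |{Sync, Idle, Load, Send}| = 4.

4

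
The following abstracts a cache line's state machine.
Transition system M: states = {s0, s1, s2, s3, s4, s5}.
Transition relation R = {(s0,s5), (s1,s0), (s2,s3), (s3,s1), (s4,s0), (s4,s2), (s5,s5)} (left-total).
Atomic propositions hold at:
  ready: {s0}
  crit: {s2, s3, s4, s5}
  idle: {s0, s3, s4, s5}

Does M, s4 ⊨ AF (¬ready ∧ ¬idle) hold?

Sat(¬ready) = {s1, s2, s3, s4, s5}
Sat(¬idle) = {s1, s2}
Sat(¬ready ∧ ¬idle) = {s1, s2}
AF (¬ready ∧ ¬idle): least fixpoint, start Z0 = {s1, s2}, add states with every successor in Z. Z1 = {s1, s2, s3}; fixed.
Sat(AF (¬ready ∧ ¬idle)) = {s1, s2, s3}
s4 ∉ Sat(AF (¬ready ∧ ¬idle)) = {s1, s2, s3}, so the formula does not hold at s4.

No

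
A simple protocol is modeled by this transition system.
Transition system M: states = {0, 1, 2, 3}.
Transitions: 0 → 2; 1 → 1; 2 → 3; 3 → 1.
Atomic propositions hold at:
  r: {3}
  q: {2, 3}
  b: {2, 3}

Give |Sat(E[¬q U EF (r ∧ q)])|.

Sat(¬q) = {0, 1}
Sat(r ∧ q) = {3}
EF (r ∧ q): least fixpoint, start Z0 = {3}, add states with some successor in Z. Z1 = {2, 3}; Z2 = {0, 2, 3}; fixed.
Sat(EF (r ∧ q)) = {0, 2, 3}
E[¬q U EF (r ∧ q)]: least fixpoint, start Z0 = Sat(EF (r ∧ q)) = {0, 2, 3}, add states in Sat(¬q) with some successor in Z. Already a fixed point.
Sat(E[¬q U EF (r ∧ q)]) = {0, 2, 3}
|Sat(E[¬q U EF (r ∧ q)])| = |{0, 2, 3}| = 3.

3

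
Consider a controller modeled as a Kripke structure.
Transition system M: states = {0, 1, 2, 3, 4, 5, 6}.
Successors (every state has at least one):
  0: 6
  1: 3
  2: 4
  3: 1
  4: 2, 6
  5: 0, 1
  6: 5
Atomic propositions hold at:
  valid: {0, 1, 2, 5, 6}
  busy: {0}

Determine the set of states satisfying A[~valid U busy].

{0}

Sat(~valid) = {3, 4}
A[~valid U busy]: least fixpoint, start Z0 = Sat(busy) = {0}, add states in Sat(~valid) with every successor in Z. Already a fixed point.
Sat(A[~valid U busy]) = {0}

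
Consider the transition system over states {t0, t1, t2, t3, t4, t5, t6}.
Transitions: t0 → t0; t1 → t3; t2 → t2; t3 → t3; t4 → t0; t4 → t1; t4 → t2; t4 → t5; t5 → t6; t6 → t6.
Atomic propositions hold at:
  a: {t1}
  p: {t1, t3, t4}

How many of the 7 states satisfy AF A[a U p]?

3

A[a U p]: least fixpoint, start Z0 = Sat(p) = {t1, t3, t4}, add states in Sat(a) with every successor in Z. Already a fixed point.
Sat(A[a U p]) = {t1, t3, t4}
AF A[a U p]: least fixpoint, start Z0 = {t1, t3, t4}, add states with every successor in Z. Already a fixed point.
Sat(AF A[a U p]) = {t1, t3, t4}
|Sat(AF A[a U p])| = |{t1, t3, t4}| = 3.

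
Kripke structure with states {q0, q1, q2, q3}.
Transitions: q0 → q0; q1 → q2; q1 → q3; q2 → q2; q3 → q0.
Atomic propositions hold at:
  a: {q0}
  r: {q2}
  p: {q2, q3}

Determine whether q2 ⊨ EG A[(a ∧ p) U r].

Sat(a ∧ p) = ∅
A[(a ∧ p) U r]: least fixpoint, start Z0 = Sat(r) = {q2}, add states in Sat(a ∧ p) with every successor in Z. Already a fixed point.
Sat(A[(a ∧ p) U r]) = {q2}
EG A[(a ∧ p) U r]: greatest fixpoint, start Z0 = {q2}, keep only states in Sat with some successor in Z. Already a fixed point.
Sat(EG A[(a ∧ p) U r]) = {q2}
q2 ∈ Sat(EG A[(a ∧ p) U r]) = {q2}, so the formula holds at q2.

Yes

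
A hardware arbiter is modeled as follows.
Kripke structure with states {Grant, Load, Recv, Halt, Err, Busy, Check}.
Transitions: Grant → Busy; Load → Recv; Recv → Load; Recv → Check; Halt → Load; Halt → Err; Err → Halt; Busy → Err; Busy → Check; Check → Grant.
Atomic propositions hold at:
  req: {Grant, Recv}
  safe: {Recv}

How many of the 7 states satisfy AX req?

Sat(AX req) = {s : every successor in {Grant, Recv}} = {Load, Check}
|Sat(AX req)| = |{Load, Check}| = 2.

2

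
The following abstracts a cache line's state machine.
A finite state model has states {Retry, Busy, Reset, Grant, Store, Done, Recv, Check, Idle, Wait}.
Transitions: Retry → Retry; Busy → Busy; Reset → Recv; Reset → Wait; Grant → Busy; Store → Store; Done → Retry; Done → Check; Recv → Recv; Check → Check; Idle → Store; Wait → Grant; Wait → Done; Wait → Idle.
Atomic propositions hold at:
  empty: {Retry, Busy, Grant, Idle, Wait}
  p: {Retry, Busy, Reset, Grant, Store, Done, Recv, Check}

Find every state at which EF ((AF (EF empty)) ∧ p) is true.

EF empty: least fixpoint, start Z0 = {Retry, Busy, Grant, Idle, Wait}, add states with some successor in Z. Z1 = {Retry, Busy, Reset, Grant, Done, Idle, Wait}; fixed.
Sat(EF empty) = {Retry, Busy, Reset, Grant, Done, Idle, Wait}
AF (EF empty): least fixpoint, start Z0 = {Retry, Busy, Reset, Grant, Done, Idle, Wait}, add states with every successor in Z. Already a fixed point.
Sat(AF (EF empty)) = {Retry, Busy, Reset, Grant, Done, Idle, Wait}
Sat((AF (EF empty)) ∧ p) = {Retry, Busy, Reset, Grant, Done}
EF ((AF (EF empty)) ∧ p): least fixpoint, start Z0 = {Retry, Busy, Reset, Grant, Done}, add states with some successor in Z. Z1 = {Retry, Busy, Reset, Grant, Done, Wait}; fixed.
Sat(EF ((AF (EF empty)) ∧ p)) = {Retry, Busy, Reset, Grant, Done, Wait}

{Retry, Busy, Reset, Grant, Done, Wait}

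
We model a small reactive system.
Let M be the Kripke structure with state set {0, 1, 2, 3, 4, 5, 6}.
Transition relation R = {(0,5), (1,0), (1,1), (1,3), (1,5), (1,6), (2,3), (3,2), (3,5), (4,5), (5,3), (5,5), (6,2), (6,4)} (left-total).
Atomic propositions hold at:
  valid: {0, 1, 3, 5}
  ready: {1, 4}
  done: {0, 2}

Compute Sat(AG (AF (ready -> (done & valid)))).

{0, 2, 3, 4, 5, 6}

Sat(done & valid) = {0}
Sat(ready -> (done & valid)) = {0, 2, 3, 5, 6}
AF (ready -> (done & valid)): least fixpoint, start Z0 = {0, 2, 3, 5, 6}, add states with every successor in Z. Z1 = {0, 2, 3, 4, 5, 6}; fixed.
Sat(AF (ready -> (done & valid))) = {0, 2, 3, 4, 5, 6}
AG (AF (ready -> (done & valid))): greatest fixpoint, start Z0 = {0, 2, 3, 4, 5, 6}, keep only states in Sat with every successor in Z. Already a fixed point.
Sat(AG (AF (ready -> (done & valid)))) = {0, 2, 3, 4, 5, 6}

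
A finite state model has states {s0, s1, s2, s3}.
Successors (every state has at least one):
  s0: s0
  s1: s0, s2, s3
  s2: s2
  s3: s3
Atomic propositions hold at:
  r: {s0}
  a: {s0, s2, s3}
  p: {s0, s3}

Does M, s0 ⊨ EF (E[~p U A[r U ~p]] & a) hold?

No

Sat(~p) = {s1, s2}
A[r U ~p]: least fixpoint, start Z0 = Sat(~p) = {s1, s2}, add states in Sat(r) with every successor in Z. Already a fixed point.
Sat(A[r U ~p]) = {s1, s2}
E[~p U A[r U ~p]]: least fixpoint, start Z0 = Sat(A[r U ~p]) = {s1, s2}, add states in Sat(~p) with some successor in Z. Already a fixed point.
Sat(E[~p U A[r U ~p]]) = {s1, s2}
Sat(E[~p U A[r U ~p]] & a) = {s2}
EF (E[~p U A[r U ~p]] & a): least fixpoint, start Z0 = {s2}, add states with some successor in Z. Z1 = {s1, s2}; fixed.
Sat(EF (E[~p U A[r U ~p]] & a)) = {s1, s2}
s0 ∉ Sat(EF (E[~p U A[r U ~p]] & a)) = {s1, s2}, so the formula does not hold at s0.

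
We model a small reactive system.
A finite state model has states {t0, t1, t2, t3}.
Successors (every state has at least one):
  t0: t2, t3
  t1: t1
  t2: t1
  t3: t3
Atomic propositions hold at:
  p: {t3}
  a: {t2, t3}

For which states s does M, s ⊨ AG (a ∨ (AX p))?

{t3}

Sat(AX p) = {s : every successor in {t3}} = {t3}
Sat(a ∨ (AX p)) = {t2, t3}
AG (a ∨ (AX p)): greatest fixpoint, start Z0 = {t2, t3}, keep only states in Sat with every successor in Z. Z1 = {t3}; fixed.
Sat(AG (a ∨ (AX p))) = {t3}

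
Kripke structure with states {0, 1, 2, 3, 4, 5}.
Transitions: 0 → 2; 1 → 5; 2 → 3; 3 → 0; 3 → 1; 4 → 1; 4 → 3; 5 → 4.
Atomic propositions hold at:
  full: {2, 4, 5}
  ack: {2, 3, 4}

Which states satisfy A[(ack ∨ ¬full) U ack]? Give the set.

{0, 2, 3, 4}

Sat(¬full) = {0, 1, 3}
Sat(ack ∨ ¬full) = {0, 1, 2, 3, 4}
A[(ack ∨ ¬full) U ack]: least fixpoint, start Z0 = Sat(ack) = {2, 3, 4}, add states in Sat(ack ∨ ¬full) with every successor in Z. Z1 = {0, 2, 3, 4}; fixed.
Sat(A[(ack ∨ ¬full) U ack]) = {0, 2, 3, 4}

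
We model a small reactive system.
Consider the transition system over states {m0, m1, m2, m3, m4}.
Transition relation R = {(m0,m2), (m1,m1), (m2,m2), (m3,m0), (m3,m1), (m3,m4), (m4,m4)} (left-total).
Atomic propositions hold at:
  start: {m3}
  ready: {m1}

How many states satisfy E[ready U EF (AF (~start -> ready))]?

2

Sat(~start) = {m0, m1, m2, m4}
Sat(~start -> ready) = {m1, m3}
AF (~start -> ready): least fixpoint, start Z0 = {m1, m3}, add states with every successor in Z. Already a fixed point.
Sat(AF (~start -> ready)) = {m1, m3}
EF (AF (~start -> ready)): least fixpoint, start Z0 = {m1, m3}, add states with some successor in Z. Already a fixed point.
Sat(EF (AF (~start -> ready))) = {m1, m3}
E[ready U EF (AF (~start -> ready))]: least fixpoint, start Z0 = Sat(EF (AF (~start -> ready))) = {m1, m3}, add states in Sat(ready) with some successor in Z. Already a fixed point.
Sat(E[ready U EF (AF (~start -> ready))]) = {m1, m3}
|Sat(E[ready U EF (AF (~start -> ready))])| = |{m1, m3}| = 2.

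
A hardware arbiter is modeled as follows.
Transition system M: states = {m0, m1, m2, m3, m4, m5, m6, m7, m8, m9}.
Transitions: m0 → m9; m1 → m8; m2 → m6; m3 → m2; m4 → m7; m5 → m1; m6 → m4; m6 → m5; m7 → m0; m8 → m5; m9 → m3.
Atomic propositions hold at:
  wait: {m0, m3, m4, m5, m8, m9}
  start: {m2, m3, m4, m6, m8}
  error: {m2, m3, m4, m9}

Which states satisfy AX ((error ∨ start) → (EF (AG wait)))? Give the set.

{m4, m5, m7, m8}

Sat(error ∨ start) = {m2, m3, m4, m6, m8, m9}
AG wait: greatest fixpoint, start Z0 = {m0, m3, m4, m5, m8, m9}, keep only states in Sat with every successor in Z. Z1 = {m0, m8, m9}; Z2 = {m0}; Z3 = ∅; fixed.
Sat(AG wait) = ∅
EF (AG wait): least fixpoint, start Z0 = ∅, add states with some successor in Z. Already a fixed point.
Sat(EF (AG wait)) = ∅
Sat((error ∨ start) → (EF (AG wait))) = {m0, m1, m5, m7}
Sat(AX ((error ∨ start) → (EF (AG wait)))) = {s : every successor in {m0, m1, m5, m7}} = {m4, m5, m7, m8}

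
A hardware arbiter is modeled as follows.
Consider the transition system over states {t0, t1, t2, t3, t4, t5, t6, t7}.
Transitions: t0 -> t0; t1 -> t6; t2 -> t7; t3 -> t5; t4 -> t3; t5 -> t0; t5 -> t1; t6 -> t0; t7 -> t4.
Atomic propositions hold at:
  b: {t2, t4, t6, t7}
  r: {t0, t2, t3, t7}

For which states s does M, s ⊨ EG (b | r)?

{t0, t6}

Sat(b | r) = {t0, t2, t3, t4, t6, t7}
EG (b | r): greatest fixpoint, start Z0 = {t0, t2, t3, t4, t6, t7}, keep only states in Sat with some successor in Z. Z1 = {t0, t2, t4, t6, t7}; Z2 = {t0, t2, t6, t7}; Z3 = {t0, t2, t6}; Z4 = {t0, t6}; fixed.
Sat(EG (b | r)) = {t0, t6}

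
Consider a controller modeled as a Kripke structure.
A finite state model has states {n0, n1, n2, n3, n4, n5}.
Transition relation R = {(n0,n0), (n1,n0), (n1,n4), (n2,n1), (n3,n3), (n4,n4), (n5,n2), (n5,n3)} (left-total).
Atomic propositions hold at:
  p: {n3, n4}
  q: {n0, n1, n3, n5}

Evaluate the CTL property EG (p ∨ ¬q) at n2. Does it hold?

Sat(¬q) = {n2, n4}
Sat(p ∨ ¬q) = {n2, n3, n4}
EG (p ∨ ¬q): greatest fixpoint, start Z0 = {n2, n3, n4}, keep only states in Sat with some successor in Z. Z1 = {n3, n4}; fixed.
Sat(EG (p ∨ ¬q)) = {n3, n4}
n2 ∉ Sat(EG (p ∨ ¬q)) = {n3, n4}, so the formula does not hold at n2.

No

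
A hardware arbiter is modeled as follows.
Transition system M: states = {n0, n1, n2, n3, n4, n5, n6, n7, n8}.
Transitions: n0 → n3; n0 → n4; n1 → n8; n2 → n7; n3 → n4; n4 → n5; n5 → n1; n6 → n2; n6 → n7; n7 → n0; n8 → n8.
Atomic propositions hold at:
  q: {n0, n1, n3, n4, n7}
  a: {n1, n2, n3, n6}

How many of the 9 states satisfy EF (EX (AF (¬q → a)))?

Sat(¬q) = {n2, n5, n6, n8}
Sat(¬q → a) = {n0, n1, n2, n3, n4, n6, n7}
AF (¬q → a): least fixpoint, start Z0 = {n0, n1, n2, n3, n4, n6, n7}, add states with every successor in Z. Z1 = {n0, n1, n2, n3, n4, n5, n6, n7}; fixed.
Sat(AF (¬q → a)) = {n0, n1, n2, n3, n4, n5, n6, n7}
Sat(EX (AF (¬q → a))) = {s : some successor in {n0, n1, n2, n3, n4, n5, n6, n7}} = {n0, n2, n3, n4, n5, n6, n7}
EF (EX (AF (¬q → a))): least fixpoint, start Z0 = {n0, n2, n3, n4, n5, n6, n7}, add states with some successor in Z. Already a fixed point.
Sat(EF (EX (AF (¬q → a)))) = {n0, n2, n3, n4, n5, n6, n7}
|Sat(EF (EX (AF (¬q → a))))| = |{n0, n2, n3, n4, n5, n6, n7}| = 7.

7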